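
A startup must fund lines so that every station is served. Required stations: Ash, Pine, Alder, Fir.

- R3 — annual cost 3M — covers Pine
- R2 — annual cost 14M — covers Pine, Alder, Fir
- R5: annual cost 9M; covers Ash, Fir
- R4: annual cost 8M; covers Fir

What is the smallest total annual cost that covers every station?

Choose R2 and R5: together they cover Ash, Pine, Alder, Fir — every station.
Total annual cost: 14 + 9 = 23.

23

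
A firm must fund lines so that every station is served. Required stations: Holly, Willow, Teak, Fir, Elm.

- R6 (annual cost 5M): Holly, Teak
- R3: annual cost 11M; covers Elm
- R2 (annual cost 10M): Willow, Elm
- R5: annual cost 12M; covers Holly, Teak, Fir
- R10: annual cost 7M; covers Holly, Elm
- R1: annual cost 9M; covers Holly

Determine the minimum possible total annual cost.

The greedy cost-per-new-station heuristic would pick R6, R2, and R5 for 27, but a cheaper cover exists.
Choose R2 and R5: together they cover Holly, Willow, Teak, Fir, Elm — every station.
Total annual cost: 10 + 12 = 22.
No cover costs less than 22.

22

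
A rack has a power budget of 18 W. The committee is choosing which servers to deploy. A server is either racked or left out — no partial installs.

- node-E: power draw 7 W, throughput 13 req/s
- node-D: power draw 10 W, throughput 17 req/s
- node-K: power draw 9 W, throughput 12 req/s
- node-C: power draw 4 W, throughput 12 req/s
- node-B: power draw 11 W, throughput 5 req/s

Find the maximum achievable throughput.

Allowing fractional choices, the relaxed optimum would be about 36.9, but servers are indivisible.
node-D + node-C: power draw 10 + 4 = 14 ≤ 18, throughput 17 + 12 = 29.
node-E + node-D: power draw 7 + 10 = 17 ≤ 18, throughput 13 + 17 = 30.
node-E + node-C: power draw 7 + 4 = 11 ≤ 18, throughput 13 + 12 = 25.
Best is node-E and node-D with total throughput 30.

30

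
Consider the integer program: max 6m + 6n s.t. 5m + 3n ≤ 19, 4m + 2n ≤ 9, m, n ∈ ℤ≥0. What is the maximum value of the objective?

24

Relaxing integrality, the LP optimum is 27.00 at (m,n) = (0, 4.5), which is not an integer point.
(m,n)=(0,4) is feasible, giving 24.
(m,n)=(0,3) is feasible, giving 18.
No feasible integer point exceeds 24.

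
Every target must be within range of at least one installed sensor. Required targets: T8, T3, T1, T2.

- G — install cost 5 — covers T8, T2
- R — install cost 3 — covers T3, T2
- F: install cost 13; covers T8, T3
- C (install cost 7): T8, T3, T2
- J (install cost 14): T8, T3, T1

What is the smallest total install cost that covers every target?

The greedy cost-per-new-target heuristic would pick R, G, and J for 22, but a cheaper cover exists.
Choose R and J: together they cover T8, T3, T1, T2 — every target.
Total install cost: 3 + 14 = 17.
No cover costs less than 17.

17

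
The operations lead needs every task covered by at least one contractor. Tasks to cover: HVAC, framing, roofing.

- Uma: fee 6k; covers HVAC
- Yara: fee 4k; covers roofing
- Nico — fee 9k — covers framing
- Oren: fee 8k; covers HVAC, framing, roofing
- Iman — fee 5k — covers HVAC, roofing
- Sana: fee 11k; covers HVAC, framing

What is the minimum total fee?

8

The greedy cost-per-new-task heuristic would pick Iman and Oren for 13, but a cheaper cover exists.
Oren alone covers HVAC, framing, roofing — every task.
Total fee: 8.
No cover costs less than 8.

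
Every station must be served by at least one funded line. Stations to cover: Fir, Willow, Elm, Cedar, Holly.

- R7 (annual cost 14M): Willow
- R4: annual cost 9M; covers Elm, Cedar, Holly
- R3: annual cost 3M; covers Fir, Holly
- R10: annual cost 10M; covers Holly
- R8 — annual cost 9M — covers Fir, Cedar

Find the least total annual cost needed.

26

This is an integer covering problem.
Choose R7, R4, and R3: together they cover Fir, Willow, Elm, Cedar, Holly — every station.
Total annual cost: 14 + 9 + 3 = 26.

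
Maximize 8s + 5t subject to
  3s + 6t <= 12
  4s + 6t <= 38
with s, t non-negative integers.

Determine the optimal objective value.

32

(s,t)=(4,0) is feasible, giving 32.
(s,t)=(3,0) is feasible, giving 24.
Maximum is 32 at (s,t)=(4,0).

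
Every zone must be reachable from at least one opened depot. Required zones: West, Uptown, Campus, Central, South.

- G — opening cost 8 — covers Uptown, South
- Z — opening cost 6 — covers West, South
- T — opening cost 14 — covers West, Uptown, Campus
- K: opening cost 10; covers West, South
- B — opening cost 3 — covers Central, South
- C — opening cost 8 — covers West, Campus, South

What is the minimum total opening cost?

17

The greedy cost-per-new-zone heuristic would pick B, C, and G for 19, but a cheaper cover exists.
Choose T and B: together they cover West, Uptown, Campus, Central, South — every zone.
Total opening cost: 14 + 3 = 17.
No cover costs less than 17.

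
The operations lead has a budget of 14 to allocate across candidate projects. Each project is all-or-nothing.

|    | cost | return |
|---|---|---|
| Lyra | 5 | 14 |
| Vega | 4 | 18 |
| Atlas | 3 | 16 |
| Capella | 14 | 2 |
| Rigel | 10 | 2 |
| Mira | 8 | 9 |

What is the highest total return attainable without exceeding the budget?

48

Take Lyra, Vega, and Atlas: cost 5 + 4 + 3 = 12 ≤ 14, return 14 + 18 + 16 = 48.
No other feasible combination does better.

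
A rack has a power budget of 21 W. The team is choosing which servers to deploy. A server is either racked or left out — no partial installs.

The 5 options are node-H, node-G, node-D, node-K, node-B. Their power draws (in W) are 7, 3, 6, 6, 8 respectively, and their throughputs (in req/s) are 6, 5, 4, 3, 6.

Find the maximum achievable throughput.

17

Allowing fractional choices, the relaxed optimum would be about 19.0, but servers are indivisible.
node-H + node-G + node-B: power draw 7 + 3 + 8 = 18 ≤ 21, throughput 6 + 5 + 6 = 17.
node-H + node-D + node-B: power draw 7 + 6 + 8 = 21 ≤ 21, throughput 6 + 4 + 6 = 16.
node-H + node-G + node-D: power draw 7 + 3 + 6 = 16 ≤ 21, throughput 6 + 5 + 4 = 15.
Best is node-H, node-G, and node-B with total throughput 17.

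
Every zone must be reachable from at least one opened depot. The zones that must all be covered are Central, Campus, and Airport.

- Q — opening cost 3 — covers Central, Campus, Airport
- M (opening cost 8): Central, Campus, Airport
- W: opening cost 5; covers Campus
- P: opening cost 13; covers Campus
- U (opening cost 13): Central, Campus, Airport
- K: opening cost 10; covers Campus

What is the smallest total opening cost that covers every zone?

Q alone covers Central, Campus, Airport — every zone.
Total opening cost: 3.
No cover costs less than 3.

3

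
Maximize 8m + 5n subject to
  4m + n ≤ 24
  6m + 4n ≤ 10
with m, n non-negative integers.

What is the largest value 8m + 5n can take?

13

Relaxing integrality, the LP optimum is 13.33 at (m,n) = (1.67, 0), which is not an integer point.
(m,n)=(1,1): 4·1+1·1=5≤24, 6·1+4·1=10≤10, objective 13.
(m,n)=(0,2): 4·0+1·2=2≤24, 6·0+4·2=8≤10, objective 10.
(m,n)=(1,0): 4·1+1·0=4≤24, 6·1+4·0=6≤10, objective 8.
No feasible integer point exceeds 13.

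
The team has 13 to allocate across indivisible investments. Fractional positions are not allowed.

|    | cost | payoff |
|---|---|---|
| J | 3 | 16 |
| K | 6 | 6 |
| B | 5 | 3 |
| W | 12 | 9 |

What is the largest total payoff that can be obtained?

22

This is a 0-1 knapsack instance.
Allowing fractional choices, the relaxed optimum would be about 25.0, but investments are indivisible.
J + K: cost 3 + 6 = 9 ≤ 13, payoff 16 + 6 = 22.
J + B: cost 3 + 5 = 8 ≤ 13, payoff 16 + 3 = 19.
Best is J and K with total payoff 22.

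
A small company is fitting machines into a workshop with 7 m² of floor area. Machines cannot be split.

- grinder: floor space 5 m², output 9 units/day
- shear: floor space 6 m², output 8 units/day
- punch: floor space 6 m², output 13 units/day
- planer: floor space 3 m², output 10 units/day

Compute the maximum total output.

This is a 0-1 knapsack instance.
Allowing fractional choices, the relaxed optimum would be about 18.7, but machines are indivisible.
punch: floor space 6 ≤ 7, output 13.
planer: floor space 3 ≤ 7, output 10.
grinder: floor space 5 ≤ 7, output 9.
Best is punch with total output 13.

13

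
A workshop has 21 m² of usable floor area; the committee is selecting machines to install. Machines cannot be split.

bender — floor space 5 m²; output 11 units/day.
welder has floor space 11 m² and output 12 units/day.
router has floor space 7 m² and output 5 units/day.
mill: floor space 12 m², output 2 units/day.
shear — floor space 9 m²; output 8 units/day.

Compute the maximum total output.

Take bender, router, and shear: floor space 5 + 7 + 9 = 21 ≤ 21, output 11 + 5 + 8 = 24.
No other feasible combination does better.

24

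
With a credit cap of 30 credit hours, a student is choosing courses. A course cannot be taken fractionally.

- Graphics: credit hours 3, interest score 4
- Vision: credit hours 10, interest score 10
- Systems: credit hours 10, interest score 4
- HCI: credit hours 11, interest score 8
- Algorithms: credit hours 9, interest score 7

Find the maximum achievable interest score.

25

Allowing fractional choices, the relaxed optimum would be about 26.8, but courses are indivisible.
Graphics + Vision + Algorithms: credit hours 3 + 10 + 9 = 22 ≤ 30, interest score 4 + 10 + 7 = 21.
Graphics + Vision + HCI: credit hours 3 + 10 + 11 = 24 ≤ 30, interest score 4 + 10 + 8 = 22.
Vision + HCI + Algorithms: credit hours 10 + 11 + 9 = 30 ≤ 30, interest score 10 + 8 + 7 = 25.
Best is Vision, HCI, and Algorithms with total interest score 25.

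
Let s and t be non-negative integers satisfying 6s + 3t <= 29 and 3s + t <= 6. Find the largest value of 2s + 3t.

18

(s,t)=(0,6): 6·0+3·6=18≤29, 3·0+1·6=6≤6, objective 18.
(s,t)=(0,5): 6·0+3·5=15≤29, 3·0+1·5=5≤6, objective 15.
Maximum is 18 at (s,t)=(0,6).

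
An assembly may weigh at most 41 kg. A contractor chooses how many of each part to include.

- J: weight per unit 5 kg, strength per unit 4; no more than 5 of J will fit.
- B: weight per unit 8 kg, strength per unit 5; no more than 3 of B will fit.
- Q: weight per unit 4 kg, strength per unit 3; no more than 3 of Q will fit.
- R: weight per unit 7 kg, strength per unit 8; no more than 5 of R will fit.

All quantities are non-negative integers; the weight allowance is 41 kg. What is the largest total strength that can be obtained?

Take 1×J and 5×R: weight 40 ≤ 41, strength 1·4 + 5·8 = 44.
R has the best ratio (8/7) and is taken to its limit of 5; remaining capacity is filled optimally with the others.

44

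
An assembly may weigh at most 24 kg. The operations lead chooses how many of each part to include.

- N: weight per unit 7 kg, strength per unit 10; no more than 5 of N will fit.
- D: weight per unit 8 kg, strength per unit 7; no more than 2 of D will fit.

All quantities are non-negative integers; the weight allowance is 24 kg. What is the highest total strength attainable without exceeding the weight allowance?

30

This is a bounded integer knapsack.
N has the best ratio (10/7); taking only N gives at most 3×10 = 30 (stopped by the weight limit).
Optimal: 3×N: weight 21 ≤ 24, strength 3·10 = 30.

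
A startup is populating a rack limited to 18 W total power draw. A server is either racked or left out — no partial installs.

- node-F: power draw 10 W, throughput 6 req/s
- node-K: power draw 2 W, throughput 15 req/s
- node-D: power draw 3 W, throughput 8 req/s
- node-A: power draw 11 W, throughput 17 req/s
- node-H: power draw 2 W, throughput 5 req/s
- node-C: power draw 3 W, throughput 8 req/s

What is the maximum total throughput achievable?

45

node-K + node-D + node-A + node-H: power draw 2 + 3 + 11 + 2 = 18 ≤ 18, throughput 15 + 8 + 17 + 5 = 45.
node-K + node-A + node-H + node-C: power draw 2 + 11 + 2 + 3 = 18 ≤ 18, throughput 15 + 17 + 5 + 8 = 45.
The maximum throughput is 45; one optimal choice is node-K, node-D, node-A, and node-H.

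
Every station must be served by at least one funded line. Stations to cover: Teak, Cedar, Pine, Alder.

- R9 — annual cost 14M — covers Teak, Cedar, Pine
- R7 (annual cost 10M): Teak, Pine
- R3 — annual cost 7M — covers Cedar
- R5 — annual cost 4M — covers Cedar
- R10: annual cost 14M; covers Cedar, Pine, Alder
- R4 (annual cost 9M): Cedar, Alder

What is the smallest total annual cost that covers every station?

19

This is a weighted set-cover instance.
Choose R7 and R4: together they cover Teak, Cedar, Pine, Alder — every station.
Total annual cost: 10 + 9 = 19.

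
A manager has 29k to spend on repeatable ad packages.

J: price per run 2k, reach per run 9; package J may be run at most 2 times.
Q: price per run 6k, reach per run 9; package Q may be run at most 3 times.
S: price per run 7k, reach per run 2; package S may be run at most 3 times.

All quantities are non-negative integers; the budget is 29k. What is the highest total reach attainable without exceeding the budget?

J has the best ratio (9/2); taking only J gives at most 2×9 = 18 (stopped by the supply cap of 2).
Mixing does better — 2×J, 3×Q, and 1×S: price 29 ≤ 29, reach 2·9 + 3·9 + 1·2 = 47.

47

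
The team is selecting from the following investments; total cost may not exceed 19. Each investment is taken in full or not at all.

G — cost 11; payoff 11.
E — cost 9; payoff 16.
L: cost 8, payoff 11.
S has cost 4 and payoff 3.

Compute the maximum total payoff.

27

E + L: cost 9 + 8 = 17 ≤ 19, payoff 16 + 11 = 27.
G + L: cost 11 + 8 = 19 ≤ 19, payoff 11 + 11 = 22.
Best is E and L with total payoff 27.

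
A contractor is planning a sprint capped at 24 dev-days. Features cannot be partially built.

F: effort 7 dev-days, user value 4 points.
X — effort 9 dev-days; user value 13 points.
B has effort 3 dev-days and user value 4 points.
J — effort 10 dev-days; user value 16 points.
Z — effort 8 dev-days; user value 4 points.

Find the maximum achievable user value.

Allowing fractional choices, the relaxed optimum would be about 34.1, but features are indivisible.
X + B + J: effort 9 + 3 + 10 = 22 ≤ 24, user value 13 + 4 + 16 = 33.
F + B + J: effort 7 + 3 + 10 = 20 ≤ 24, user value 4 + 4 + 16 = 24.
X + J: effort 9 + 10 = 19 ≤ 24, user value 13 + 16 = 29.
Best is X, B, and J with total user value 33.

33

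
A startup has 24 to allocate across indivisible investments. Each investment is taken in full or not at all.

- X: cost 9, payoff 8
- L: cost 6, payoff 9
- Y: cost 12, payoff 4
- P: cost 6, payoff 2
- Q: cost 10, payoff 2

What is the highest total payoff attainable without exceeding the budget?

Allowing fractional choices, the relaxed optimum would be about 20.0, but investments are indivisible.
X + L: cost 9 + 6 = 15 ≤ 24, payoff 8 + 9 = 17.
X + L + P: cost 9 + 6 + 6 = 21 ≤ 24, payoff 8 + 9 + 2 = 19.
L + Y + P: cost 6 + 12 + 6 = 24 ≤ 24, payoff 9 + 4 + 2 = 15.
Best is X, L, and P with total payoff 19.

19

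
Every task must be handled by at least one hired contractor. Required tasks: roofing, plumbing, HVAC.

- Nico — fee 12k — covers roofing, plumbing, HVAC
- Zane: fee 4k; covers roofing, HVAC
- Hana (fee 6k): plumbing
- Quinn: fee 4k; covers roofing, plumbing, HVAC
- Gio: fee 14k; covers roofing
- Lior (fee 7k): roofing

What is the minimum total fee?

Quinn alone covers roofing, plumbing, HVAC — every task.
Total fee: 4.
No cover costs less than 4.

4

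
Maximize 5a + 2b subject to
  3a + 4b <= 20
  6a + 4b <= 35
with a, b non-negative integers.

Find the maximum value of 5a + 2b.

27

Relaxing integrality, the LP optimum is 29.17 at (a,b) = (5.83, 0), which is not an integer point.
(a,b)=(5,1): 3·5+4·1=19≤20, 6·5+4·1=34≤35, objective 27.
(a,b)=(5,0): 3·5+4·0=15≤20, 6·5+4·0=30≤35, objective 25.
Maximum is 27 at (a,b)=(5,1).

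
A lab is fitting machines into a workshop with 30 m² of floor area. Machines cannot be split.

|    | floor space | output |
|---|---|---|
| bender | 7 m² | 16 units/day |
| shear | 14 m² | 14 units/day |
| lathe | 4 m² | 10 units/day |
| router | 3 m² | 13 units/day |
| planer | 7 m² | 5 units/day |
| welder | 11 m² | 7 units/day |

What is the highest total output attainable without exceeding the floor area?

53

Allowing fractional choices, the relaxed optimum would be about 54.4, but machines are indivisible.
bender + lathe + router + welder: floor space 7 + 4 + 3 + 11 = 25 ≤ 30, output 16 + 10 + 13 + 7 = 46.
bender + shear + lathe + router: floor space 7 + 14 + 4 + 3 = 28 ≤ 30, output 16 + 14 + 10 + 13 = 53.
Best is bender, shear, lathe, and router with total output 53.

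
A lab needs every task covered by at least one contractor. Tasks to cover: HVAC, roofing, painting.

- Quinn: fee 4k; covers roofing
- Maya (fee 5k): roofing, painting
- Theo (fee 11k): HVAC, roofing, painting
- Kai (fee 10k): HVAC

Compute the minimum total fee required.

The greedy cost-per-new-task heuristic would pick Maya and Kai for 15, but a cheaper cover exists.
Theo alone covers HVAC, roofing, painting — every task.
Total fee: 11.
No cover costs less than 11.

11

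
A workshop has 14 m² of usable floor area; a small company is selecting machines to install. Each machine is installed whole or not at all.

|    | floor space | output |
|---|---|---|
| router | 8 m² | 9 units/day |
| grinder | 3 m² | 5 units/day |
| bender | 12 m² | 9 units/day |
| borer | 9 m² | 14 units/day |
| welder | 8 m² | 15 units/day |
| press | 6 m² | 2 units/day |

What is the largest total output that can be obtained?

Allowing fractional choices, the relaxed optimum would be about 24.7, but machines are indivisible.
grinder + welder: floor space 3 + 8 = 11 ≤ 14, output 5 + 15 = 20.
grinder + borer: floor space 3 + 9 = 12 ≤ 14, output 5 + 14 = 19.
Best is grinder and welder with total output 20.

20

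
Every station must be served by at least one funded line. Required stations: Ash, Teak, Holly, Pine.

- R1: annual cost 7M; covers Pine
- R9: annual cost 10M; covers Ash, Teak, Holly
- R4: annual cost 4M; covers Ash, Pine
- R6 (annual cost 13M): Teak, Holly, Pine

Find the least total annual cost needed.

14

Choose R9 and R4: together they cover Ash, Teak, Holly, Pine — every station.
Total annual cost: 10 + 4 = 14.
No cover costs less than 14.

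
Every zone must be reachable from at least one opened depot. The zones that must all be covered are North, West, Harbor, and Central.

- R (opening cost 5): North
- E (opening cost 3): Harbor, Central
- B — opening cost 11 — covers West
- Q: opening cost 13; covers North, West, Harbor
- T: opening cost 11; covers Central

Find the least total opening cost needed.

Choose E and Q: together they cover North, West, Harbor, Central — every zone.
Total opening cost: 3 + 13 = 16.

16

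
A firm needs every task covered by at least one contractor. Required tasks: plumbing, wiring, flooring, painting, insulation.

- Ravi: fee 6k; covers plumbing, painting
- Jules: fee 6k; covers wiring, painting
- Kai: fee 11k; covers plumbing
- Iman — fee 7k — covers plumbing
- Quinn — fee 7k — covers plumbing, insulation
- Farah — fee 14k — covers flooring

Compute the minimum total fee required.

This is an integer covering problem.
The greedy cost-per-new-task heuristic would pick Ravi, Jules, Quinn, and Farah for 33, but a cheaper cover exists.
Choose Jules, Quinn, and Farah: together they cover plumbing, wiring, flooring, painting, insulation — every task.
Total fee: 6 + 7 + 14 = 27.
No cover costs less than 27.

27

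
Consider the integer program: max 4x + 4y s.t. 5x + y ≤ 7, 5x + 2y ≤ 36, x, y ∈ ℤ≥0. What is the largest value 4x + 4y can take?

(x,y)=(0,7): 5·0+1·7=7≤7, 5·0+2·7=14≤36, objective 28.
(x,y)=(0,6): 5·0+1·6=6≤7, 5·0+2·6=12≤36, objective 24.
The best lattice point is (0,7), giving 28.

28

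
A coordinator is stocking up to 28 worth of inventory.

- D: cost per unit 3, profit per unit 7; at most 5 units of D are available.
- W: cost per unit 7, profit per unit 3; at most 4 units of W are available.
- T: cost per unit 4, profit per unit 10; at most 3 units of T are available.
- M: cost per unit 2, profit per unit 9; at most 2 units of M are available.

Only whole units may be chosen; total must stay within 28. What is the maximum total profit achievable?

This is a bounded integer knapsack.
M has the best ratio (9/2); taking only M gives at most 2×9 = 18 (stopped by the supply cap of 2).
Mixing does better — 4×D, 3×T, and 2×M: cost 28 ≤ 28, profit 4·7 + 3·10 + 2·9 = 76.

76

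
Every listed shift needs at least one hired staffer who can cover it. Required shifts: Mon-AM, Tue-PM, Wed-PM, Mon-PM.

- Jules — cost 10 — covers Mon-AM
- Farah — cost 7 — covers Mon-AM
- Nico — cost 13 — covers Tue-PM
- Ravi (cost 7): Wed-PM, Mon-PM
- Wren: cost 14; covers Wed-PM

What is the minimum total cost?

This is a weighted set-cover instance.
Choose Farah, Nico, and Ravi: together they cover Mon-AM, Tue-PM, Wed-PM, Mon-PM — every shift.
Total cost: 7 + 13 + 7 = 27.
No cover costs less than 27.

27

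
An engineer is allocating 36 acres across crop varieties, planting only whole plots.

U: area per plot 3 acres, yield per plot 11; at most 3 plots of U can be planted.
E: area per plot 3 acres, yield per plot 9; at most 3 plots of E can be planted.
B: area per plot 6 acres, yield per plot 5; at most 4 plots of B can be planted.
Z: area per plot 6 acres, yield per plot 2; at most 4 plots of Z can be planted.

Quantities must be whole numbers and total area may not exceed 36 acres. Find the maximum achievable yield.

75

Take 3×U, 3×E, and 3×B: area 36 ≤ 36, yield 3·11 + 3·9 + 3·5 = 75.
U has the best ratio (11/3) and is taken to its limit of 3; remaining capacity is filled optimally with the others.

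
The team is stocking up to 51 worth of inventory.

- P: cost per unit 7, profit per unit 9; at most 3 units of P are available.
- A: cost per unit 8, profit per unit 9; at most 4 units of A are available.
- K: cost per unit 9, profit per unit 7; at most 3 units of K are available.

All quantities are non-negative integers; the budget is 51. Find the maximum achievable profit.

54

Take 2×P and 4×A: cost 46 ≤ 51, profit 2·9 + 4·9 = 54.
No other integer combination yields more.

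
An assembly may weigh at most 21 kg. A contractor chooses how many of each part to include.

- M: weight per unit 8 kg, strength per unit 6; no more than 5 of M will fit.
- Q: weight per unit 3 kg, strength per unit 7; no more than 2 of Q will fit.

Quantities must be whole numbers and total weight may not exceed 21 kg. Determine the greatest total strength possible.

20

Q has the best ratio (7/3); taking only Q gives at most 2×7 = 14 (stopped by the supply cap of 2).
Mixing does better — 1×M and 2×Q: weight 14 ≤ 21, strength 1·6 + 2·7 = 20.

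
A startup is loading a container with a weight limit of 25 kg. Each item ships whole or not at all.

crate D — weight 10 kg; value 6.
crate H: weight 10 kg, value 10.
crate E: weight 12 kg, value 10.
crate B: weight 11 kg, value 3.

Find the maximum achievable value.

Treat it as a binary knapsack problem.
Allowing fractional choices, the relaxed optimum would be about 21.8, but items are indivisible.
crate H + crate E: weight 10 + 12 = 22 ≤ 25, value 10 + 10 = 20.
crate D + crate H: weight 10 + 10 = 20 ≤ 25, value 6 + 10 = 16.
Best is crate H and crate E with total value 20.

20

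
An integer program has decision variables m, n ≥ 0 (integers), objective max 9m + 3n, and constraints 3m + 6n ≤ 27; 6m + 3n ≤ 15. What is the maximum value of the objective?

Relaxing integrality, the LP optimum is 22.50 at (m,n) = (2.5, 0), which is not an integer point.
(m,n)=(2,1): 3·2+6·1=12≤27, 6·2+3·1=15≤15, objective 21.
(m,n)=(2,0): 3·2+6·0=6≤27, 6·2+3·0=12≤15, objective 18.
(m,n)=(1,2): 3·1+6·2=15≤27, 6·1+3·2=12≤15, objective 15.
(m,n)=(1,1): 3·1+6·1=9≤27, 6·1+3·1=9≤15, objective 12.
The best lattice point is (2,1), giving 21.

21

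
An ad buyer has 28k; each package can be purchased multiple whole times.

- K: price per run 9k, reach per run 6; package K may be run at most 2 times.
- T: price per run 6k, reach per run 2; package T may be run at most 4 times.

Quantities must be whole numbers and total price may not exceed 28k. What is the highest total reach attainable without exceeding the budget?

14

This is a bounded integer knapsack.
2×K and 1×T: price 24 ≤ 28, reach 2·6 + 1·2 = 14.
1×K and 3×T: price 27 ≤ 28, reach 1·6 + 3·2 = 12.
Best is 14.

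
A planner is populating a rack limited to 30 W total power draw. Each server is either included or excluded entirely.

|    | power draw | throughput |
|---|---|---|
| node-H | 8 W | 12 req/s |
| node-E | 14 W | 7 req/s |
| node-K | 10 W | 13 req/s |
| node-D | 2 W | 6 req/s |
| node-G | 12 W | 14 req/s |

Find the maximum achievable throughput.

Allowing fractional choices, the relaxed optimum would be about 42.7, but servers are indivisible.
node-H + node-D + node-G: power draw 8 + 2 + 12 = 22 ≤ 30, throughput 12 + 6 + 14 = 32.
node-K + node-D + node-G: power draw 10 + 2 + 12 = 24 ≤ 30, throughput 13 + 6 + 14 = 33.
node-H + node-K + node-G: power draw 8 + 10 + 12 = 30 ≤ 30, throughput 12 + 13 + 14 = 39.
Best is node-H, node-K, and node-G with total throughput 39.

39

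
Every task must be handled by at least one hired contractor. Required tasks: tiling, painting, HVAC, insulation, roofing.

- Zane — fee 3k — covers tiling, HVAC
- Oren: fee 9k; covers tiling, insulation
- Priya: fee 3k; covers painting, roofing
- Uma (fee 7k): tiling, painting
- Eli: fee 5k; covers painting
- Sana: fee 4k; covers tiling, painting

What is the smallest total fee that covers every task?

This is a weighted set-cover instance.
Choose Zane, Oren, and Priya: together they cover tiling, painting, HVAC, insulation, roofing — every task.
Total fee: 3 + 9 + 3 = 15.
No cover costs less than 15.

15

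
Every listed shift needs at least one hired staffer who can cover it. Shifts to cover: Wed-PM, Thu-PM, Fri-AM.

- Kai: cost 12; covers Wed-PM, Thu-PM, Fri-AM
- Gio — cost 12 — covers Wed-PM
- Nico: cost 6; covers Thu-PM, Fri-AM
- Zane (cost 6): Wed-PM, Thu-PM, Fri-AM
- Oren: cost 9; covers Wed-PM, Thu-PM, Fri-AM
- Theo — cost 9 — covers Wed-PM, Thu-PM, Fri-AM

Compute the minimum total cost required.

This is an integer covering problem.
Zane alone covers Wed-PM, Thu-PM, Fri-AM — every shift.
Total cost: 6.
No cover costs less than 6.

6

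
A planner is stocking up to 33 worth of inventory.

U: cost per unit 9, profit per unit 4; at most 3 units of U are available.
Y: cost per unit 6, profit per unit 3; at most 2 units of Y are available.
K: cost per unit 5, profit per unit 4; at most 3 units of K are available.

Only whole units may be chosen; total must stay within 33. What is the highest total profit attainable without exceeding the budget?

Take 2×U and 3×K: cost 33 ≤ 33, profit 2·4 + 3·4 = 20.
K has the best ratio (4/5) and is taken to its limit of 3; remaining capacity is filled optimally with the others.

20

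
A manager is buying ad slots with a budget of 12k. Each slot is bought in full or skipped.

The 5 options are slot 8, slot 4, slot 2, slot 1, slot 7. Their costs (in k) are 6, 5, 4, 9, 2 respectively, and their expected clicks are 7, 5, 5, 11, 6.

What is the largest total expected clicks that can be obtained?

slot 1 + slot 7: cost 9 + 2 = 11 ≤ 12, expected clicks 11 + 6 = 17.
slot 8 + slot 2 + slot 7: cost 6 + 4 + 2 = 12 ≤ 12, expected clicks 7 + 5 + 6 = 18.
slot 4 + slot 2 + slot 7: cost 5 + 4 + 2 = 11 ≤ 12, expected clicks 5 + 5 + 6 = 16.
Best is slot 8, slot 2, and slot 7 with total expected clicks 18.

18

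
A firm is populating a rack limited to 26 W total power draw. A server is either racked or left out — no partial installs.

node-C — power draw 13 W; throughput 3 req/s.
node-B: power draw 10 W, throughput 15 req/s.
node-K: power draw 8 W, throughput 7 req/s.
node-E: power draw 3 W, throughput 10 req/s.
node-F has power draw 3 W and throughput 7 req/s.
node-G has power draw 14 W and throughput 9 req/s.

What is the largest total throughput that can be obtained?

39

Take node-B, node-K, node-E, and node-F: power draw 10 + 8 + 3 + 3 = 24 ≤ 26, throughput 15 + 7 + 10 + 7 = 39.
No other feasible combination does better.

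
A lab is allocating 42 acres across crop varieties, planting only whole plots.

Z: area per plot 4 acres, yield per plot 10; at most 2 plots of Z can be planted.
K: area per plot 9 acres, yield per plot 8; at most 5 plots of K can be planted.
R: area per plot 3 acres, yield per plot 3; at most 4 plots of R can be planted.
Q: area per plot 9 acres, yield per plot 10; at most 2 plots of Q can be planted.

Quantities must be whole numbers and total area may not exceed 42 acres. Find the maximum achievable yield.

Z has the best ratio (10/4); taking only Z gives at most 2×10 = 20 (stopped by the supply cap of 2).
Mixing does better — 2×Z, 1×K, 2×R, and 2×Q: area 41 ≤ 42, yield 2·10 + 1·8 + 2·3 + 2·10 = 54.

54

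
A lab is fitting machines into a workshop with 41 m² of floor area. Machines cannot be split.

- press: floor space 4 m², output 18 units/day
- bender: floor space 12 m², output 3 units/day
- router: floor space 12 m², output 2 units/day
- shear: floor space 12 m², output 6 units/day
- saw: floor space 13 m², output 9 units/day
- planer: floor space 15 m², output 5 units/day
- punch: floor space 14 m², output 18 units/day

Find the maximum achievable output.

press + shear + punch: floor space 4 + 12 + 14 = 30 ≤ 41, output 18 + 6 + 18 = 42.
press + saw + punch: floor space 4 + 13 + 14 = 31 ≤ 41, output 18 + 9 + 18 = 45.
press + planer + punch: floor space 4 + 15 + 14 = 33 ≤ 41, output 18 + 5 + 18 = 41.
Best is press, saw, and punch with total output 45.

45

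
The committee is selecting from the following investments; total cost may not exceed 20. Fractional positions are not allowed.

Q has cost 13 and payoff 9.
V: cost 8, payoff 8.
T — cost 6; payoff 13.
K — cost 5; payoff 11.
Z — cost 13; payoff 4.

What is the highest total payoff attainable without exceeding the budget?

32

This is a 0-1 knapsack instance.
Allowing fractional choices, the relaxed optimum would be about 32.7, but investments are indivisible.
V + T + K: cost 8 + 6 + 5 = 19 ≤ 20, payoff 8 + 13 + 11 = 32.
T + K: cost 6 + 5 = 11 ≤ 20, payoff 13 + 11 = 24.
Q + T: cost 13 + 6 = 19 ≤ 20, payoff 9 + 13 = 22.
Best is V, T, and K with total payoff 32.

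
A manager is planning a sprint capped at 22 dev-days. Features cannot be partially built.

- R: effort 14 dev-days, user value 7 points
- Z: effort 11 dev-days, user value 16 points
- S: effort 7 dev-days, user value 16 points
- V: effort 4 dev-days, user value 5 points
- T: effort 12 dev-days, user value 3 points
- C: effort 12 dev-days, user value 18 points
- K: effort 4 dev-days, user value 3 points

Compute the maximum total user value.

Take Z, S, and V: effort 11 + 7 + 4 = 22 ≤ 22, user value 16 + 16 + 5 = 37.
No other feasible combination does better.

37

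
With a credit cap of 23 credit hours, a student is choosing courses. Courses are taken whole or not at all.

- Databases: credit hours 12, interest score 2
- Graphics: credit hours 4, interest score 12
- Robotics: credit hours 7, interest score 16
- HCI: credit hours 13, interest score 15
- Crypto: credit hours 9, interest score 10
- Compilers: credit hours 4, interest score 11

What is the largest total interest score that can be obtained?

Graphics + Robotics + Compilers: credit hours 4 + 7 + 4 = 15 ≤ 23, interest score 12 + 16 + 11 = 39.
Graphics + Robotics + Crypto: credit hours 4 + 7 + 9 = 20 ≤ 23, interest score 12 + 16 + 10 = 38.
Best is Graphics, Robotics, and Compilers with total interest score 39.

39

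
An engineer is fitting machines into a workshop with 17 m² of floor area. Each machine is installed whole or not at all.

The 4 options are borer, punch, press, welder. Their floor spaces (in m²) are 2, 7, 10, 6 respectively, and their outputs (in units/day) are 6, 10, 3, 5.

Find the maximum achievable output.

borer + punch + welder: floor space 2 + 7 + 6 = 15 ≤ 17, output 6 + 10 + 5 = 21.
borer + punch: floor space 2 + 7 = 9 ≤ 17, output 6 + 10 = 16.
Best is borer, punch, and welder with total output 21.

21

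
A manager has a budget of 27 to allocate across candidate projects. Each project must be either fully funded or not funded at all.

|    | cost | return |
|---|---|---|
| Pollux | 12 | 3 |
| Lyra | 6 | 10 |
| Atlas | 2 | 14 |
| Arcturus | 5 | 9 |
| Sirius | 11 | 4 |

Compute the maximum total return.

37

This is a 0-1 knapsack instance.
Lyra + Atlas + Arcturus: cost 6 + 2 + 5 = 13 ≤ 27, return 10 + 14 + 9 = 33.
Pollux + Lyra + Atlas + Arcturus: cost 12 + 6 + 2 + 5 = 25 ≤ 27, return 3 + 10 + 14 + 9 = 36.
Lyra + Atlas + Arcturus + Sirius: cost 6 + 2 + 5 + 11 = 24 ≤ 27, return 10 + 14 + 9 + 4 = 37.
Best is Lyra, Atlas, Arcturus, and Sirius with total return 37.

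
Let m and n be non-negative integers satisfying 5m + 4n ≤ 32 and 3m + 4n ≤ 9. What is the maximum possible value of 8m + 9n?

24

(m,n)=(3,0): 5·3+4·0=15≤32, 3·3+4·0=9≤9, objective 24.
(m,n)=(2,0): 5·2+4·0=10≤32, 3·2+4·0=6≤9, objective 16.
No feasible integer point exceeds 24.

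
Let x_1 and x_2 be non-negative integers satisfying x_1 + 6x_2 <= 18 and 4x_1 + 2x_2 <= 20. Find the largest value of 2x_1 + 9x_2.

27

The continuous relaxation peaks at (3.82, 2.36) with value 28.91; rounding to a feasible lattice point costs some objective.
(x_1,x_2)=(0,3): 1·0+6·3=18≤18, 4·0+2·3=6≤20, objective 27.
(x_1,x_2)=(4,2): 1·4+6·2=16≤18, 4·4+2·2=20≤20, objective 26.
(x_1,x_2)=(3,2): 1·3+6·2=15≤18, 4·3+2·2=16≤20, objective 24.
The best lattice point is (0,3), giving 27.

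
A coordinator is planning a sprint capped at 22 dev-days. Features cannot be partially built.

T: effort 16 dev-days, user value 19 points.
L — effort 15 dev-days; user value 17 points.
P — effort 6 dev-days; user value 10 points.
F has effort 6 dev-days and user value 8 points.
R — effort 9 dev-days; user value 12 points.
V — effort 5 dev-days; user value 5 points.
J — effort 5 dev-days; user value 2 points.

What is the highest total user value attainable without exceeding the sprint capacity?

Treat it as a binary knapsack problem.
Allowing fractional choices, the relaxed optimum would be about 31.2, but features are indivisible.
T + P: effort 16 + 6 = 22 ≤ 22, user value 19 + 10 = 29.
P + F + R: effort 6 + 6 + 9 = 21 ≤ 22, user value 10 + 8 + 12 = 30.
Best is P, F, and R with total user value 30.

30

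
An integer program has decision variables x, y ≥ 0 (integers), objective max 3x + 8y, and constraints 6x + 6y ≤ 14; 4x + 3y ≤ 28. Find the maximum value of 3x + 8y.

The continuous relaxation peaks at (0, 2.33) with value 18.67; rounding to a feasible lattice point costs some objective.
(x,y)=(0,2): 6·0+6·2=12≤14, 4·0+3·2=6≤28, objective 16.
(x,y)=(1,1): 6·1+6·1=12≤14, 4·1+3·1=7≤28, objective 11.
(x,y)=(0,1): 6·0+6·1=6≤14, 4·0+3·1=3≤28, objective 8.
Maximum is 16 at (x,y)=(0,2).

16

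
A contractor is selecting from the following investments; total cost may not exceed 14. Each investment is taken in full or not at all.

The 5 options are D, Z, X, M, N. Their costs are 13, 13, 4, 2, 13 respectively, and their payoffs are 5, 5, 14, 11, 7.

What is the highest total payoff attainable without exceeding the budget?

Take X and M: cost 4 + 2 = 6 ≤ 14, payoff 14 + 11 = 25.
No other feasible combination does better.

25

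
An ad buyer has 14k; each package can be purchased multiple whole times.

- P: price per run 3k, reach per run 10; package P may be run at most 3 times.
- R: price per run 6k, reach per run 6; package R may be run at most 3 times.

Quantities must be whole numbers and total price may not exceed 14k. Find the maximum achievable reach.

30

3×P: price 9 ≤ 14, reach 3·10 = 30.
2×P and 1×R: price 12 ≤ 14, reach 2·10 + 1·6 = 26.
Best is 30.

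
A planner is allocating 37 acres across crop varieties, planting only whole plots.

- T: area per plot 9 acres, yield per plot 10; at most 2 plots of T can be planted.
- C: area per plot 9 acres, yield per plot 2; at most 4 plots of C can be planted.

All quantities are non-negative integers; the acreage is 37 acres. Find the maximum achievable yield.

Take 2×T and 2×C: area 36 ≤ 37, yield 2·10 + 2·2 = 24.
T has the best ratio (10/9) and is taken to its limit of 2; remaining capacity is filled optimally with the others.

24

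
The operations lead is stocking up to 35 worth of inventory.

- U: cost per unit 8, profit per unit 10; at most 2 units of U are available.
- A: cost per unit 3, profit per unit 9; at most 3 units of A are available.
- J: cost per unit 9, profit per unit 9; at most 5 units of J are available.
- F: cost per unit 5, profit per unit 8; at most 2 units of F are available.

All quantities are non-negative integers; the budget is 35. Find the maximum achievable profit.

63

A has the best ratio (9/3); taking only A gives at most 3×9 = 27 (stopped by the supply cap of 3).
Mixing does better — 2×U, 3×A, and 2×F: cost 35 ≤ 35, profit 2·10 + 3·9 + 2·8 = 63.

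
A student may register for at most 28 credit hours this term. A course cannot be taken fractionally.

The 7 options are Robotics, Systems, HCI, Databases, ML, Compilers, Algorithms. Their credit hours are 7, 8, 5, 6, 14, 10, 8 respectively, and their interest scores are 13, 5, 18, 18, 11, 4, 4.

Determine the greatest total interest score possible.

54

Allowing fractional choices, the relaxed optimum would be about 56.9, but courses are indivisible.
Robotics + Systems + HCI + Databases: credit hours 7 + 8 + 5 + 6 = 26 ≤ 28, interest score 13 + 5 + 18 + 18 = 54.
Robotics + HCI + Databases + Algorithms: credit hours 7 + 5 + 6 + 8 = 26 ≤ 28, interest score 13 + 18 + 18 + 4 = 53.
Best is Robotics, Systems, HCI, and Databases with total interest score 54.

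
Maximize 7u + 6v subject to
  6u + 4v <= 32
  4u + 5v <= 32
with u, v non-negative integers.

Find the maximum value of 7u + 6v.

40

(u,v)=(4,2): 6·4+4·2=32≤32, 4·4+5·2=26≤32, objective 40.
(u,v)=(3,3): 6·3+4·3=30≤32, 4·3+5·3=27≤32, objective 39.
(u,v)=(2,4): 6·2+4·4=28≤32, 4·2+5·4=28≤32, objective 38.
Maximum is 40 at (u,v)=(4,2).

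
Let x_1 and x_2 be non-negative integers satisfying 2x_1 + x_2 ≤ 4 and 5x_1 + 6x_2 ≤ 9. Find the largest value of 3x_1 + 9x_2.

The continuous relaxation peaks at (0, 1.5) with value 13.50; rounding to a feasible lattice point costs some objective.
(x_1,x_2)=(0,1): 2·0+1·1=1≤4, 5·0+6·1=6≤9, objective 9.
(x_1,x_2)=(1,0): 2·1+1·0=2≤4, 5·1+6·0=5≤9, objective 3.
(x_1,x_2)=(0,0): 2·0+1·0=0≤4, 5·0+6·0=0≤9, objective 0.
No feasible integer point exceeds 9.

9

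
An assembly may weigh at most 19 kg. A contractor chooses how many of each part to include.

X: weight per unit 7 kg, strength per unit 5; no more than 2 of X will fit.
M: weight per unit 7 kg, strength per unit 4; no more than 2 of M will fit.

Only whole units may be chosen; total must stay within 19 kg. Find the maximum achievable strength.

1×X and 1×M: weight 14 ≤ 19, strength 1·5 + 1·4 = 9.
2×X: weight 14 ≤ 19, strength 2·5 = 10.
Best is 10.

10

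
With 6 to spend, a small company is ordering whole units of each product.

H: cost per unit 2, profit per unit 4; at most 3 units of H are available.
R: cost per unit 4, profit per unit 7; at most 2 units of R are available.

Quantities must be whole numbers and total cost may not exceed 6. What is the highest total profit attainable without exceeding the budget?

12

This is a bounded integer knapsack.
1×H and 1×R: cost 6 ≤ 6, profit 1·4 + 1·7 = 11.
3×H: cost 6 ≤ 6, profit 3·4 = 12.
Best is 12.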